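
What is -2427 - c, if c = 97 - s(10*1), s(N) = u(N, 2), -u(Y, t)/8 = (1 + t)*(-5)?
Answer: -2404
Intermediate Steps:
u(Y, t) = 40 + 40*t (u(Y, t) = -8*(1 + t)*(-5) = -8*(-5 - 5*t) = 40 + 40*t)
s(N) = 120 (s(N) = 40 + 40*2 = 40 + 80 = 120)
c = -23 (c = 97 - 1*120 = 97 - 120 = -23)
-2427 - c = -2427 - 1*(-23) = -2427 + 23 = -2404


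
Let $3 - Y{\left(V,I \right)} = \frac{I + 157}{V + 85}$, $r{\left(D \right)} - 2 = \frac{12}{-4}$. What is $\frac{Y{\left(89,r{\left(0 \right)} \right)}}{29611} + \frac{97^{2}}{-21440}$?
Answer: $- \frac{8078379231}{18410935360} \approx -0.43878$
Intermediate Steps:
$r{\left(D \right)} = -1$ ($r{\left(D \right)} = 2 + \frac{12}{-4} = 2 + 12 \left(- \frac{1}{4}\right) = 2 - 3 = -1$)
$Y{\left(V,I \right)} = 3 - \frac{157 + I}{85 + V}$ ($Y{\left(V,I \right)} = 3 - \frac{I + 157}{V + 85} = 3 - \frac{157 + I}{85 + V}$)
$\frac{Y{\left(89,r{\left(0 \right)} \right)}}{29611} + \frac{97^{2}}{-21440} = \frac{\frac{1}{85 + 89} \left(98 - -1 + 3 \cdot 89\right)}{29611} + \frac{97^{2}}{-21440} = \frac{98 + 1 + 267}{174} \cdot \frac{1}{29611} + 9409 \left(- \frac{1}{21440}\right) = \frac{1}{174} \cdot 366 \cdot \frac{1}{29611} - \frac{9409}{21440} = \frac{61}{29} \cdot \frac{1}{29611} - \frac{9409}{21440} = \frac{61}{858719} - \frac{9409}{21440} = - \frac{8078379231}{18410935360}$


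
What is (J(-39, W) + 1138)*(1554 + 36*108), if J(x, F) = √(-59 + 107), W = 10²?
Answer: 6192996 + 21768*√3 ≈ 6.2307e+6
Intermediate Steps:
W = 100
J(x, F) = 4*√3 (J(x, F) = √48 = 4*√3)
(J(-39, W) + 1138)*(1554 + 36*108) = (4*√3 + 1138)*(1554 + 36*108) = (1138 + 4*√3)*(1554 + 3888) = (1138 + 4*√3)*5442 = 6192996 + 21768*√3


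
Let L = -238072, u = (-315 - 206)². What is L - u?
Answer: -509513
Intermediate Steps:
u = 271441 (u = (-521)² = 271441)
L - u = -238072 - 1*271441 = -238072 - 271441 = -509513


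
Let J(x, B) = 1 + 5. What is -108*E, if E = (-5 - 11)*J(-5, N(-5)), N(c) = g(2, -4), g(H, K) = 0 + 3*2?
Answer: 10368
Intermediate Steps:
g(H, K) = 6 (g(H, K) = 0 + 6 = 6)
N(c) = 6
J(x, B) = 6
E = -96 (E = (-5 - 11)*6 = -16*6 = -96)
-108*E = -108*(-96) = 10368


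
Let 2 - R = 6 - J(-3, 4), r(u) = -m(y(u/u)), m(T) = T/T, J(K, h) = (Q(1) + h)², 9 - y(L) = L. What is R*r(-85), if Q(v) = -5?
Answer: 3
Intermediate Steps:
y(L) = 9 - L
J(K, h) = (-5 + h)²
m(T) = 1
r(u) = -1 (r(u) = -1*1 = -1)
R = -3 (R = 2 - (6 - (-5 + 4)²) = 2 - (6 - 1*(-1)²) = 2 - (6 - 1*1) = 2 - (6 - 1) = 2 - 1*5 = 2 - 5 = -3)
R*r(-85) = -3*(-1) = 3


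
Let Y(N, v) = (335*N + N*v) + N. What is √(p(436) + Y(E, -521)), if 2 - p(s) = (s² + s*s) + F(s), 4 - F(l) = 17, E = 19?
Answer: 2*I*√95923 ≈ 619.43*I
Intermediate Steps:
F(l) = -13 (F(l) = 4 - 1*17 = 4 - 17 = -13)
Y(N, v) = 336*N + N*v
p(s) = 15 - 2*s² (p(s) = 2 - ((s² + s*s) - 13) = 2 - ((s² + s²) - 13) = 2 - (2*s² - 13) = 2 - (-13 + 2*s²) = 2 + (13 - 2*s²) = 15 - 2*s²)
√(p(436) + Y(E, -521)) = √((15 - 2*436²) + 19*(336 - 521)) = √((15 - 2*190096) + 19*(-185)) = √((15 - 380192) - 3515) = √(-380177 - 3515) = √(-383692) = 2*I*√95923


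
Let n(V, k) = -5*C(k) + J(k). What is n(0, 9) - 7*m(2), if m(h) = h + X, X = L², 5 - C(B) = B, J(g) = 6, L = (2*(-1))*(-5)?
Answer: -688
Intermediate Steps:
L = 10 (L = -2*(-5) = 10)
C(B) = 5 - B
n(V, k) = -19 + 5*k (n(V, k) = -5*(5 - k) + 6 = (-25 + 5*k) + 6 = -19 + 5*k)
X = 100 (X = 10² = 100)
m(h) = 100 + h (m(h) = h + 100 = 100 + h)
n(0, 9) - 7*m(2) = (-19 + 5*9) - 7*(100 + 2) = (-19 + 45) - 7*102 = 26 - 714 = -688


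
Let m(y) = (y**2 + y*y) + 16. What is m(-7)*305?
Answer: 34770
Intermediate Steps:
m(y) = 16 + 2*y**2 (m(y) = (y**2 + y**2) + 16 = 2*y**2 + 16 = 16 + 2*y**2)
m(-7)*305 = (16 + 2*(-7)**2)*305 = (16 + 2*49)*305 = (16 + 98)*305 = 114*305 = 34770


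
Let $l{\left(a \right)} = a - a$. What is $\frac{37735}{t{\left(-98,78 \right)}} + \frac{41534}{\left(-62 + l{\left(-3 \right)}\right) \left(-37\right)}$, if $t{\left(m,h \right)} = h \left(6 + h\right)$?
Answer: $\frac{179347429}{7515144} \approx 23.865$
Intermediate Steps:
$l{\left(a \right)} = 0$
$\frac{37735}{t{\left(-98,78 \right)}} + \frac{41534}{\left(-62 + l{\left(-3 \right)}\right) \left(-37\right)} = \frac{37735}{78 \left(6 + 78\right)} + \frac{41534}{\left(-62 + 0\right) \left(-37\right)} = \frac{37735}{78 \cdot 84} + \frac{41534}{\left(-62\right) \left(-37\right)} = \frac{37735}{6552} + \frac{41534}{2294} = 37735 \cdot \frac{1}{6552} + 41534 \cdot \frac{1}{2294} = \frac{37735}{6552} + \frac{20767}{1147} = \frac{179347429}{7515144}$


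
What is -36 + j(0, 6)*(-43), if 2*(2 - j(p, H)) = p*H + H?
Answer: 7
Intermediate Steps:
j(p, H) = 2 - H/2 - H*p/2 (j(p, H) = 2 - (p*H + H)/2 = 2 - (H*p + H)/2 = 2 - (H + H*p)/2 = 2 + (-H/2 - H*p/2) = 2 - H/2 - H*p/2)
-36 + j(0, 6)*(-43) = -36 + (2 - ½*6 - ½*6*0)*(-43) = -36 + (2 - 3 + 0)*(-43) = -36 - 1*(-43) = -36 + 43 = 7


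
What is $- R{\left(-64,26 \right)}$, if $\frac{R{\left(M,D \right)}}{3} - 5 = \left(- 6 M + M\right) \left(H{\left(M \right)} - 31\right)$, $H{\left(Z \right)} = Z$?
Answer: $91185$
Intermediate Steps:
$R{\left(M,D \right)} = 15 - 15 M \left(-31 + M\right)$ ($R{\left(M,D \right)} = 15 + 3 \left(- 6 M + M\right) \left(M - 31\right) = 15 + 3 - 5 M \left(-31 + M\right) = 15 + 3 \left(- 5 M \left(-31 + M\right)\right) = 15 - 15 M \left(-31 + M\right)$)
$- R{\left(-64,26 \right)} = - (15 - 15 \left(-64\right)^{2} + 465 \left(-64\right)) = - (15 - 61440 - 29760) = \left(-1\right) \left(-91185\right) = 91185$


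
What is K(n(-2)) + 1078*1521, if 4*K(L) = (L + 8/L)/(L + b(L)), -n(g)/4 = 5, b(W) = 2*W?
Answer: 327927617/200 ≈ 1.6396e+6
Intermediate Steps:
n(g) = -20 (n(g) = -4*5 = -20)
K(L) = (L + 8/L)/(12*L) (K(L) = ((L + 8/L)/(L + 2*L))/4 = ((L + 8/L)/((3*L)))/4 = ((L + 8/L)*(1/(3*L)))/4 = ((L + 8/L)/(3*L))/4 = (L + 8/L)/(12*L))
K(n(-2)) + 1078*1521 = (1/12)*(8 + (-20)²)/(-20)² + 1078*1521 = (1/12)*(1/400)*(8 + 400) + 1639638 = (1/12)*(1/400)*408 + 1639638 = 17/200 + 1639638 = 327927617/200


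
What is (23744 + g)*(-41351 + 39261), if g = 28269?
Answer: -108707170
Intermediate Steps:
(23744 + g)*(-41351 + 39261) = (23744 + 28269)*(-41351 + 39261) = 52013*(-2090) = -108707170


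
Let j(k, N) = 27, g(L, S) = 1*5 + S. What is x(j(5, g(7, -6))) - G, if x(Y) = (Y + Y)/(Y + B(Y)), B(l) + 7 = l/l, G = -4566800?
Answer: 31967618/7 ≈ 4.5668e+6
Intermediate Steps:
g(L, S) = 5 + S
B(l) = -6 (B(l) = -7 + l/l = -7 + 1 = -6)
x(Y) = 2*Y/(-6 + Y) (x(Y) = (Y + Y)/(Y - 6) = (2*Y)/(-6 + Y) = 2*Y/(-6 + Y))
x(j(5, g(7, -6))) - G = 2*27/(-6 + 27) - 1*(-4566800) = 2*27/21 + 4566800 = 2*27*(1/21) + 4566800 = 18/7 + 4566800 = 31967618/7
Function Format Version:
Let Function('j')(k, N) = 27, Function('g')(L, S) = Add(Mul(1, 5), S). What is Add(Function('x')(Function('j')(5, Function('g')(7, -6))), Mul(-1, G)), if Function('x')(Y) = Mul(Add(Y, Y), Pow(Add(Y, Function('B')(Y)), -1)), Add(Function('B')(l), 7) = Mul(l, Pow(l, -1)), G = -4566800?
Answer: Rational(31967618, 7) ≈ 4.5668e+6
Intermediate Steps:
Function('g')(L, S) = Add(5, S)
Function('B')(l) = -6 (Function('B')(l) = Add(-7, Mul(l, Pow(l, -1))) = Add(-7, 1) = -6)
Function('x')(Y) = Mul(2, Y, Pow(Add(-6, Y), -1)) (Function('x')(Y) = Mul(Add(Y, Y), Pow(Add(Y, -6), -1)) = Mul(Mul(2, Y), Pow(Add(-6, Y), -1)) = Mul(2, Y, Pow(Add(-6, Y), -1)))
Add(Function('x')(Function('j')(5, Function('g')(7, -6))), Mul(-1, G)) = Add(Mul(2, 27, Pow(Add(-6, 27), -1)), Mul(-1, -4566800)) = Add(Mul(2, 27, Pow(21, -1)), 4566800) = Add(Mul(2, 27, Rational(1, 21)), 4566800) = Add(Rational(18, 7), 4566800) = Rational(31967618, 7)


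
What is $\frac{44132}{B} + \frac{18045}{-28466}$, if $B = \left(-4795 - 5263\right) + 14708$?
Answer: $\frac{586176131}{66183450} \approx 8.8568$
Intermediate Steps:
$B = 4650$ ($B = -10058 + 14708 = 4650$)
$\frac{44132}{B} + \frac{18045}{-28466} = \frac{44132}{4650} + \frac{18045}{-28466} = 44132 \cdot \frac{1}{4650} + 18045 \left(- \frac{1}{28466}\right) = \frac{22066}{2325} - \frac{18045}{28466} = \frac{586176131}{66183450}$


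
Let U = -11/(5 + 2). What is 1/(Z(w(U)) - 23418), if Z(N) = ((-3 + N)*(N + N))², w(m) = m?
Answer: -2401/55731002 ≈ -4.3082e-5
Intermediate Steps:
U = -11/7 ≈ -1.5714
Z(N) = 4*N²*(-3 + N)² (Z(N) = ((-3 + N)*(2*N))² = (2*N*(-3 + N))² = 4*N²*(-3 + N)²)
1/(Z(w(U)) - 23418) = 1/(4*(-11/7)²*(-3 - 11/7)² - 23418) = 1/(4*(121/49)*(-32/7)² - 23418) = 1/(4*(121/49)*(1024/49) - 23418) = 1/(495616/2401 - 23418) = 1/(-55731002/2401) = -2401/55731002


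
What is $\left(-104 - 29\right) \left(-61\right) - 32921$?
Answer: $-24808$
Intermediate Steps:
$\left(-104 - 29\right) \left(-61\right) - 32921 = \left(-133\right) \left(-61\right) - 32921 = 8113 - 32921 = -24808$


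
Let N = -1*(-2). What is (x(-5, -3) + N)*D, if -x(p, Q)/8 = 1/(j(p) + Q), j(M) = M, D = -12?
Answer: -36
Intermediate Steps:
x(p, Q) = -8/(Q + p) (x(p, Q) = -8/(p + Q) = -8/(Q + p))
N = 2
(x(-5, -3) + N)*D = (-8/(-3 - 5) + 2)*(-12) = (-8/(-8) + 2)*(-12) = (-8*(-⅛) + 2)*(-12) = (1 + 2)*(-12) = 3*(-12) = -36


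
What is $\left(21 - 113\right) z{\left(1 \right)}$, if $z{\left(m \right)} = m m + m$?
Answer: $-184$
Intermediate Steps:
$z{\left(m \right)} = m + m^{2}$ ($z{\left(m \right)} = m^{2} + m = m + m^{2}$)
$\left(21 - 113\right) z{\left(1 \right)} = \left(21 - 113\right) 1 \left(1 + 1\right) = - 92 \cdot 1 \cdot 2 = \left(-92\right) 2 = -184$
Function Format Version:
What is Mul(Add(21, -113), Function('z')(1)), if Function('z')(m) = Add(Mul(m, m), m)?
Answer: -184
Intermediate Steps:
Function('z')(m) = Add(m, Pow(m, 2)) (Function('z')(m) = Add(Pow(m, 2), m) = Add(m, Pow(m, 2)))
Mul(Add(21, -113), Function('z')(1)) = Mul(Add(21, -113), Mul(1, Add(1, 1))) = Mul(-92, Mul(1, 2)) = Mul(-92, 2) = -184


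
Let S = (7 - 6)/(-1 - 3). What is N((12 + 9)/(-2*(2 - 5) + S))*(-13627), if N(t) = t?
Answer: -1144668/23 ≈ -49768.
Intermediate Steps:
S = -¼ (S = 1/(-4) = 1*(-¼) = -¼ ≈ -0.25000)
N((12 + 9)/(-2*(2 - 5) + S))*(-13627) = ((12 + 9)/(-2*(2 - 5) - ¼))*(-13627) = (21/(-2*(-3) - ¼))*(-13627) = (21/(6 - ¼))*(-13627) = (21/(23/4))*(-13627) = (21*(4/23))*(-13627) = (84/23)*(-13627) = -1144668/23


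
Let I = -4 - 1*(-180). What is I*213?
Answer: 37488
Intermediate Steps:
I = 176 (I = -4 + 180 = 176)
I*213 = 176*213 = 37488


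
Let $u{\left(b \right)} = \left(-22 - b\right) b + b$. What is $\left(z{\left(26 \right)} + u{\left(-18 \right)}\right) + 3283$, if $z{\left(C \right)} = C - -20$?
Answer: $3383$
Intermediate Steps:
$z{\left(C \right)} = 20 + C$ ($z{\left(C \right)} = C + 20 = 20 + C$)
$u{\left(b \right)} = b + b \left(-22 - b\right)$ ($u{\left(b \right)} = b \left(-22 - b\right) + b = b + b \left(-22 - b\right)$)
$\left(z{\left(26 \right)} + u{\left(-18 \right)}\right) + 3283 = \left(\left(20 + 26\right) - - 18 \left(21 - 18\right)\right) + 3283 = \left(46 - \left(-18\right) 3\right) + 3283 = \left(46 + 54\right) + 3283 = 100 + 3283 = 3383$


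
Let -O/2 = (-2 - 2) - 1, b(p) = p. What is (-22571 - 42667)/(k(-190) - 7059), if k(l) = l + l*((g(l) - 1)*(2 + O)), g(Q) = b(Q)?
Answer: -65238/428231 ≈ -0.15234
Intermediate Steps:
g(Q) = Q
O = 10 (O = -2*((-2 - 2) - 1) = -2*(-4 - 1) = -2*(-5) = 10)
k(l) = l + l*(-12 + 12*l) (k(l) = l + l*((l - 1)*(2 + 10)) = l + l*((-1 + l)*12) = l + l*(-12 + 12*l))
(-22571 - 42667)/(k(-190) - 7059) = (-22571 - 42667)/(-190*(-11 + 12*(-190)) - 7059) = -65238/(-190*(-11 - 2280) - 7059) = -65238/(-190*(-2291) - 7059) = -65238/(435290 - 7059) = -65238/428231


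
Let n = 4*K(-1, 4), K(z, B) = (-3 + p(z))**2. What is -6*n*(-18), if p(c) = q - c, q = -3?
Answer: 10800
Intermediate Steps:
p(c) = -3 - c
K(z, B) = (-6 - z)**2 (K(z, B) = (-3 + (-3 - z))**2 = (-6 - z)**2)
n = 100 (n = 4*(6 - 1)**2 = 4*5**2 = 4*25 = 100)
-6*n*(-18) = -600*(-18) = -6*(-1800) = 10800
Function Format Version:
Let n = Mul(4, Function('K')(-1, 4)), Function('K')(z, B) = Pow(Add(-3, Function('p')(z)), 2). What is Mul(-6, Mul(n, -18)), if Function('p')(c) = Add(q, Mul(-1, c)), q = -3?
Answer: 10800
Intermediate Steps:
Function('p')(c) = Add(-3, Mul(-1, c))
Function('K')(z, B) = Pow(Add(-6, Mul(-1, z)), 2) (Function('K')(z, B) = Pow(Add(-3, Add(-3, Mul(-1, z))), 2) = Pow(Add(-6, Mul(-1, z)), 2))
n = 100 (n = Mul(4, Pow(Add(6, -1), 2)) = Mul(4, Pow(5, 2)) = Mul(4, 25) = 100)
Mul(-6, Mul(n, -18)) = Mul(-6, Mul(100, -18)) = Mul(-6, -1800) = 10800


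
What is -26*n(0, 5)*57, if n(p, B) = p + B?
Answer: -7410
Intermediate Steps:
n(p, B) = B + p
-26*n(0, 5)*57 = -26*(5 + 0)*57 = -26*5*57 = -130*57 = -7410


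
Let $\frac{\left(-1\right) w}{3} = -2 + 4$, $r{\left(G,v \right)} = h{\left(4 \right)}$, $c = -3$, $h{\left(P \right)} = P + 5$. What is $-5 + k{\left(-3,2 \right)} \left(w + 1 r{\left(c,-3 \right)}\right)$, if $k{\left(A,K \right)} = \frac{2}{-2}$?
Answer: $-8$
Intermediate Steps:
$h{\left(P \right)} = 5 + P$
$k{\left(A,K \right)} = -1$ ($k{\left(A,K \right)} = 2 \left(- \frac{1}{2}\right) = -1$)
$r{\left(G,v \right)} = 9$ ($r{\left(G,v \right)} = 5 + 4 = 9$)
$w = -6$ ($w = - 3 \left(-2 + 4\right) = \left(-3\right) 2 = -6$)
$-5 + k{\left(-3,2 \right)} \left(w + 1 r{\left(c,-3 \right)}\right) = -5 - \left(-6 + 1 \cdot 9\right) = -5 - \left(-6 + 9\right) = -5 - 3 = -8$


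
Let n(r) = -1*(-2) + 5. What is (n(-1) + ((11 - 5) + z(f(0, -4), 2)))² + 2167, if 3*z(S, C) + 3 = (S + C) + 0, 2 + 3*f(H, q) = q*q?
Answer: 191911/81 ≈ 2369.3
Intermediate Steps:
n(r) = 7 (n(r) = 2 + 5 = 7)
f(H, q) = -⅔ + q²/3 (f(H, q) = -⅔ + (q*q)/3 = -⅔ + q²/3)
z(S, C) = -1 + C/3 + S/3 (z(S, C) = -1 + ((S + C) + 0)/3 = -1 + ((C + S) + 0)/3 = -1 + (C + S)/3 = -1 + (C/3 + S/3) = -1 + C/3 + S/3)
(n(-1) + ((11 - 5) + z(f(0, -4), 2)))² + 2167 = (7 + ((11 - 5) + (-1 + (⅓)*2 + (-⅔ + (⅓)*(-4)²)/3)))² + 2167 = (7 + (6 + (-1 + ⅔ + (-⅔ + (⅓)*16)/3)))² + 2167 = (7 + (6 + (-1 + ⅔ + (-⅔ + 16/3)/3)))² + 2167 = (7 + (6 + (-1 + ⅔ + (⅓)*(14/3))))² + 2167 = (7 + (6 + (-1 + ⅔ + 14/9)))² + 2167 = (7 + (6 + 11/9))² + 2167 = (7 + 65/9)² + 2167 = (128/9)² + 2167 = 16384/81 + 2167 = 191911/81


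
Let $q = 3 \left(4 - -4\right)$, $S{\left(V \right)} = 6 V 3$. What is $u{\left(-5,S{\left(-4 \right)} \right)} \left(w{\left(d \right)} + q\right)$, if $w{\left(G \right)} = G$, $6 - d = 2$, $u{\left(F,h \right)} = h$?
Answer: $-2016$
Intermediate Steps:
$S{\left(V \right)} = 18 V$
$d = 4$ ($d = 6 - 2 = 4$)
$q = 24$ ($q = 3 \left(4 + 4\right) = 3 \cdot 8 = 24$)
$u{\left(-5,S{\left(-4 \right)} \right)} \left(w{\left(d \right)} + q\right) = 18 \left(-4\right) \left(4 + 24\right) = \left(-72\right) 28 = -2016$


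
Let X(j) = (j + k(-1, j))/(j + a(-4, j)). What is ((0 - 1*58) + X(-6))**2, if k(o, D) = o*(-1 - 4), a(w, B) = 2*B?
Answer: 1087849/324 ≈ 3357.6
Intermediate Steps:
k(o, D) = -5*o (k(o, D) = o*(-5) = -5*o)
X(j) = (5 + j)/(3*j) (X(j) = (j - 5*(-1))/(j + 2*j) = (j + 5)/((3*j)) = (5 + j)*(1/(3*j)) = (5 + j)/(3*j))
((0 - 1*58) + X(-6))**2 = ((0 - 1*58) + (1/3)*(5 - 6)/(-6))**2 = ((0 - 58) + (1/3)*(-1/6)*(-1))**2 = (-58 + 1/18)**2 = (-1043/18)**2 = 1087849/324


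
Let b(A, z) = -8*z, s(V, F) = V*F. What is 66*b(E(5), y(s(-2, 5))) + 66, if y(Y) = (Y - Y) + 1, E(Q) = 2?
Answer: -462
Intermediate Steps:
s(V, F) = F*V
y(Y) = 1 (y(Y) = 0 + 1 = 1)
66*b(E(5), y(s(-2, 5))) + 66 = 66*(-8*1) + 66 = 66*(-8) + 66 = -528 + 66 = -462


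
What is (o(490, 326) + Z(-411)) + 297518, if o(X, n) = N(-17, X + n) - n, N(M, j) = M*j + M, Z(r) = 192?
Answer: 283495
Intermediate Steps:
N(M, j) = M + M*j
o(X, n) = -17 - 18*n - 17*X (o(X, n) = -17*(1 + (X + n)) - n = -17*(1 + X + n) - n = (-17 - 17*X - 17*n) - n = -17 - 18*n - 17*X)
(o(490, 326) + Z(-411)) + 297518 = ((-17 - 18*326 - 17*490) + 192) + 297518 = ((-17 - 5868 - 8330) + 192) + 297518 = (-14215 + 192) + 297518 = -14023 + 297518 = 283495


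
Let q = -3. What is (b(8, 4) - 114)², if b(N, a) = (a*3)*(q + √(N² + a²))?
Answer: 34020 - 14400*√5 ≈ 1820.6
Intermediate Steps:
b(N, a) = 3*a*(-3 + √(N² + a²)) (b(N, a) = (a*3)*(-3 + √(N² + a²)) = (3*a)*(-3 + √(N² + a²)) = 3*a*(-3 + √(N² + a²)))
(b(8, 4) - 114)² = (3*4*(-3 + √(8² + 4²)) - 114)² = (3*4*(-3 + √(64 + 16)) - 114)² = (3*4*(-3 + √80) - 114)² = (3*4*(-3 + 4*√5) - 114)² = ((-36 + 48*√5) - 114)² = (-150 + 48*√5)²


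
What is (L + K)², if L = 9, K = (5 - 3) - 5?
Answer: 36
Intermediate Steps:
K = -3 (K = 2 - 5 = -3)
(L + K)² = (9 - 3)² = 6² = 36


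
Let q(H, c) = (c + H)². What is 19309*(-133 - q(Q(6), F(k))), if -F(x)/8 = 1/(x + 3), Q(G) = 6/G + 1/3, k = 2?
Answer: -578130769/225 ≈ -2.5695e+6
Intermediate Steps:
Q(G) = ⅓ + 6/G (Q(G) = 6/G + 1*(⅓) = 6/G + ⅓ = ⅓ + 6/G)
F(x) = -8/(3 + x) (F(x) = -8/(x + 3) = -8/(3 + x))
q(H, c) = (H + c)²
19309*(-133 - q(Q(6), F(k))) = 19309*(-133 - ((⅓)*(18 + 6)/6 - 8/(3 + 2))²) = 19309*(-133 - ((⅓)*(⅙)*24 - 8/5)²) = 19309*(-133 - (4/3 - 8*⅕)²) = 19309*(-133 - (4/3 - 8/5)²) = 19309*(-133 - (-4/15)²) = 19309*(-133 - 1*16/225) = 19309*(-133 - 16/225) = 19309*(-29941/225) = -578130769/225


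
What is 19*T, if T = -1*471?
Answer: -8949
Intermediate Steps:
T = -471
19*T = 19*(-471) = -8949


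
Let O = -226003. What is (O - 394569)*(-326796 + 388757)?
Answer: -38451261692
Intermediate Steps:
(O - 394569)*(-326796 + 388757) = (-226003 - 394569)*(-326796 + 388757) = -620572*61961 = -38451261692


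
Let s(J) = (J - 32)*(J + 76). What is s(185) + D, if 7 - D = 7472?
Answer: 32468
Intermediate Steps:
D = -7465 (D = 7 - 1*7472 = 7 - 7472 = -7465)
s(J) = (-32 + J)*(76 + J)
s(185) + D = (-2432 + 185**2 + 44*185) - 7465 = (-2432 + 34225 + 8140) - 7465 = 39933 - 7465 = 32468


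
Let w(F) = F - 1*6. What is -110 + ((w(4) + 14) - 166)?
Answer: -264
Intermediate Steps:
w(F) = -6 + F (w(F) = F - 6 = -6 + F)
-110 + ((w(4) + 14) - 166) = -110 + (((-6 + 4) + 14) - 166) = -110 + ((-2 + 14) - 166) = -110 + (12 - 166) = -110 - 154 = -264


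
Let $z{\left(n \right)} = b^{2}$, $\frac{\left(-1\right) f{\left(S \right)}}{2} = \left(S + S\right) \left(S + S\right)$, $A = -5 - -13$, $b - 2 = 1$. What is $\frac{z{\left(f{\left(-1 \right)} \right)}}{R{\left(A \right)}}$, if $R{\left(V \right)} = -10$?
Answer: $- \frac{9}{10} \approx -0.9$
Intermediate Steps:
$b = 3$ ($b = 2 + 1 = 3$)
$A = 8$ ($A = -5 + 13 = 8$)
$f{\left(S \right)} = - 8 S^{2}$ ($f{\left(S \right)} = - 2 \left(S + S\right) \left(S + S\right) = - 2 \cdot 2 S 2 S = - 2 \cdot 4 S^{2} = - 8 S^{2}$)
$z{\left(n \right)} = 9$ ($z{\left(n \right)} = 3^{2} = 9$)
$\frac{z{\left(f{\left(-1 \right)} \right)}}{R{\left(A \right)}} = \frac{9}{-10} = 9 \left(- \frac{1}{10}\right) = - \frac{9}{10}$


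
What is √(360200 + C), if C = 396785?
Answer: √756985 ≈ 870.05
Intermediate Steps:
√(360200 + C) = √(360200 + 396785) = √756985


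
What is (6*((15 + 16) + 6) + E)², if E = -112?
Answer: 12100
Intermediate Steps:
(6*((15 + 16) + 6) + E)² = (6*((15 + 16) + 6) - 112)² = (6*(31 + 6) - 112)² = (6*37 - 112)² = (222 - 112)² = 110² = 12100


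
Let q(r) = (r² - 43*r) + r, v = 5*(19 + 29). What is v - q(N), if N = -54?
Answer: -4944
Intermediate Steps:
v = 240 (v = 5*48 = 240)
q(r) = r² - 42*r
v - q(N) = 240 - (-54)*(-42 - 54) = 240 - (-54)*(-96) = 240 - 1*5184 = 240 - 5184 = -4944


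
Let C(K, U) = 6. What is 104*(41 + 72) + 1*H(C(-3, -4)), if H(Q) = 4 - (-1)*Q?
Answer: 11762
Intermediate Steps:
H(Q) = 4 + Q
104*(41 + 72) + 1*H(C(-3, -4)) = 104*(41 + 72) + 1*(4 + 6) = 104*113 + 1*10 = 11752 + 10 = 11762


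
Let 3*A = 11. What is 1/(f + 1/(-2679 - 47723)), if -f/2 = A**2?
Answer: -453618/12197293 ≈ -0.037190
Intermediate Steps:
A = 11/3 (A = (1/3)*11 = 11/3 ≈ 3.6667)
f = -242/9 (f = -2*(11/3)**2 = -2*121/9 = -242/9 ≈ -26.889)
1/(f + 1/(-2679 - 47723)) = 1/(-242/9 + 1/(-2679 - 47723)) = 1/(-242/9 + 1/(-50402)) = 1/(-242/9 - 1/50402) = 1/(-12197293/453618) = -453618/12197293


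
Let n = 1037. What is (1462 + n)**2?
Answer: 6245001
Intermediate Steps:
(1462 + n)**2 = (1462 + 1037)**2 = 2499**2 = 6245001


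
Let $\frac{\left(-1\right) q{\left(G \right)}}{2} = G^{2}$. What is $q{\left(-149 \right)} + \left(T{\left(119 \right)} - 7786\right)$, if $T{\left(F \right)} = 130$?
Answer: $-52058$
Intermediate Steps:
$q{\left(G \right)} = - 2 G^{2}$
$q{\left(-149 \right)} + \left(T{\left(119 \right)} - 7786\right) = - 2 \left(-149\right)^{2} + \left(130 - 7786\right) = \left(-2\right) 22201 + \left(130 - 7786\right) = -44402 - 7656 = -52058$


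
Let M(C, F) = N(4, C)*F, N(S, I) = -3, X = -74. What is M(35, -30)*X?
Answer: -6660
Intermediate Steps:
M(C, F) = -3*F
M(35, -30)*X = -3*(-30)*(-74) = 90*(-74) = -6660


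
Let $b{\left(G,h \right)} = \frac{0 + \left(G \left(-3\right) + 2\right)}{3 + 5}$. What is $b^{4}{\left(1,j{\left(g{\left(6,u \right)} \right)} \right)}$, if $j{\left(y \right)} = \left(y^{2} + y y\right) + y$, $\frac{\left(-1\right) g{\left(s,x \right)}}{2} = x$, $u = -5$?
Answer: $\frac{1}{4096} \approx 0.00024414$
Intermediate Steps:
$g{\left(s,x \right)} = - 2 x$
$j{\left(y \right)} = y + 2 y^{2}$ ($j{\left(y \right)} = \left(y^{2} + y^{2}\right) + y = 2 y^{2} + y = y + 2 y^{2}$)
$b{\left(G,h \right)} = \frac{1}{4} - \frac{3 G}{8}$ ($b{\left(G,h \right)} = \frac{0 - \left(-2 + 3 G\right)}{8} = \left(0 - \left(-2 + 3 G\right)\right) \frac{1}{8} = \left(2 - 3 G\right) \frac{1}{8} = \frac{1}{4} - \frac{3 G}{8}$)
$b^{4}{\left(1,j{\left(g{\left(6,u \right)} \right)} \right)} = \left(\frac{1}{4} - \frac{3}{8}\right)^{4} = \left(- \frac{1}{8}\right)^{4} = \frac{1}{4096}$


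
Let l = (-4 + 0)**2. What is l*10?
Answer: 160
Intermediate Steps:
l = 16 (l = (-4)**2 = 16)
l*10 = 16*10 = 160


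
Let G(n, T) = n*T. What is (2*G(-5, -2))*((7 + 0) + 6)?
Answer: 260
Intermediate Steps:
G(n, T) = T*n
(2*G(-5, -2))*((7 + 0) + 6) = (2*(-2*(-5)))*((7 + 0) + 6) = (2*10)*(7 + 6) = 20*13 = 260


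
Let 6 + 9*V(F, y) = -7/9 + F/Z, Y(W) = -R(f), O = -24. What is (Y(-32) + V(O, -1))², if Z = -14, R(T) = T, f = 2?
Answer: 2111209/321489 ≈ 6.5670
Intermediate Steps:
Y(W) = -2 (Y(W) = -1*2 = -2)
V(F, y) = -61/81 - F/126 (V(F, y) = -⅔ + (-7/9 + F/(-14))/9 = -⅔ + (-7*⅑ + F*(-1/14))/9 = -⅔ + (-7/9 - F/14)/9 = -⅔ + (-7/81 - F/126) = -61/81 - F/126)
(Y(-32) + V(O, -1))² = (-2 + (-61/81 - 1/126*(-24)))² = (-2 + (-61/81 + 4/21))² = (-2 - 319/567)² = (-1453/567)² = 2111209/321489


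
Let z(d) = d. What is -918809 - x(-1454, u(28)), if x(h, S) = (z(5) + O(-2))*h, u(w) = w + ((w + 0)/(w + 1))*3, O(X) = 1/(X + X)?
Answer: -1823805/2 ≈ -9.1190e+5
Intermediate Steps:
O(X) = 1/(2*X)
u(w) = w + 3*w/(1 + w) (u(w) = w + (w/(1 + w))*3 = w + 3*w/(1 + w))
x(h, S) = 19*h/4 (x(h, S) = (5 + (1/2)/(-2))*h = (5 + (1/2)*(-1/2))*h = (5 - 1/4)*h = 19*h/4)
-918809 - x(-1454, u(28)) = -918809 - 19*(-1454)/4 = -918809 - 1*(-13813/2) = -918809 + 13813/2 = -1823805/2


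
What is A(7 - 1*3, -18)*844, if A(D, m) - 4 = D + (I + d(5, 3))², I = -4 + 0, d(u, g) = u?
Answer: 7596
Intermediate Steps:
I = -4
A(D, m) = 5 + D (A(D, m) = 4 + (D + (-4 + 5)²) = 4 + (D + 1²) = 4 + (D + 1) = 4 + (1 + D) = 5 + D)
A(7 - 1*3, -18)*844 = (5 + (7 - 1*3))*844 = (5 + (7 - 3))*844 = (5 + 4)*844 = 9*844 = 7596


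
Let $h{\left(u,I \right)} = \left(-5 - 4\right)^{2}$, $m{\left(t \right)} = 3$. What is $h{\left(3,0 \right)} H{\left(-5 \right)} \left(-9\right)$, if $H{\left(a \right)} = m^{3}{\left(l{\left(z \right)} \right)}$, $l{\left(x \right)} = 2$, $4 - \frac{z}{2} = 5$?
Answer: $-19683$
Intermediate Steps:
$z = -2$ ($z = 8 - 10 = -2$)
$H{\left(a \right)} = 27$ ($H{\left(a \right)} = 3^{3} = 27$)
$h{\left(u,I \right)} = 81$ ($h{\left(u,I \right)} = \left(-9\right)^{2} = 81$)
$h{\left(3,0 \right)} H{\left(-5 \right)} \left(-9\right) = 81 \cdot 27 \left(-9\right) = 81 \left(-243\right) = -19683$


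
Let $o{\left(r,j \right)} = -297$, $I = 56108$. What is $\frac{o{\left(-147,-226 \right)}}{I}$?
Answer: $- \frac{297}{56108} \approx -0.0052934$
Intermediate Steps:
$\frac{o{\left(-147,-226 \right)}}{I} = - \frac{297}{56108}$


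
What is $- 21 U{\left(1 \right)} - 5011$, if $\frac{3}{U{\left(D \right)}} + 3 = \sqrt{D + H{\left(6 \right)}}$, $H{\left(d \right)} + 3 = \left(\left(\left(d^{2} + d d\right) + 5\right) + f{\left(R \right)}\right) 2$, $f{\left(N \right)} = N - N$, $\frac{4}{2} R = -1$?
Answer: $- \frac{716762}{143} - \frac{126 \sqrt{38}}{143} \approx -5017.8$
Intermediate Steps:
$R = - \frac{1}{2}$ ($R = \frac{1}{2} \left(-1\right) = - \frac{1}{2} \approx -0.5$)
$f{\left(N \right)} = 0$
$H{\left(d \right)} = 7 + 4 d^{2}$ ($H{\left(d \right)} = -3 + \left(\left(\left(d^{2} + d d\right) + 5\right) + 0\right) 2 = -3 + \left(\left(\left(d^{2} + d^{2}\right) + 5\right) + 0\right) 2 = -3 + \left(\left(2 d^{2} + 5\right) + 0\right) 2 = -3 + \left(\left(5 + 2 d^{2}\right) + 0\right) 2 = -3 + \left(5 + 2 d^{2}\right) 2 = -3 + \left(10 + 4 d^{2}\right) = 7 + 4 d^{2}$)
$U{\left(D \right)} = \frac{3}{-3 + \sqrt{151 + D}}$ ($U{\left(D \right)} = \frac{3}{-3 + \sqrt{D + \left(7 + 4 \cdot 6^{2}\right)}} = \frac{3}{-3 + \sqrt{D + \left(7 + 4 \cdot 36\right)}} = \frac{3}{-3 + \sqrt{D + \left(7 + 144\right)}} = \frac{3}{-3 + \sqrt{D + 151}} = \frac{3}{-3 + \sqrt{151 + D}}$)
$- 21 U{\left(1 \right)} - 5011 = - 21 \frac{3}{-3 + \sqrt{151 + 1}} - 5011 = - 21 \frac{3}{-3 + \sqrt{152}} - 5011 = - 21 \frac{3}{-3 + 2 \sqrt{38}} - 5011 = - \frac{63}{-3 + 2 \sqrt{38}} - 5011 = -5011 - \frac{63}{-3 + 2 \sqrt{38}}$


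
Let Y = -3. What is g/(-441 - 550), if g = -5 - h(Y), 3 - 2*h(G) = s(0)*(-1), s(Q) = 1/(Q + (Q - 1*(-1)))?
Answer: 7/991 ≈ 0.0070636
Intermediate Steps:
s(Q) = 1/(1 + 2*Q) (s(Q) = 1/(Q + (Q + 1)) = 1/(Q + (1 + Q)) = 1/(1 + 2*Q))
h(G) = 2 (h(G) = 3/2 - (-1)/(2*(1 + 2*0)) = 3/2 - (-1)/(2*(1 + 0)) = 3/2 - (-1)/(2*1) = 3/2 - (-1)/2 = 3/2 - ½*(-1) = 3/2 + ½ = 2)
g = -7 (g = -5 - 1*2 = -5 - 2 = -7)
g/(-441 - 550) = -7/(-441 - 550) = -7/(-991) = -7*(-1/991) = 7/991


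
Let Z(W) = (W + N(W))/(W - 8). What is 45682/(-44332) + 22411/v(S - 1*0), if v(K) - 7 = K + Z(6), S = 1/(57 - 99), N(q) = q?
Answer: 20863077011/908806 ≈ 22957.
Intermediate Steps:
S = -1/42 (S = 1/(-42) = -1/42 ≈ -0.023810)
Z(W) = 2*W/(-8 + W) (Z(W) = (W + W)/(W - 8) = (2*W)/(-8 + W) = 2*W/(-8 + W))
v(K) = 1 + K (v(K) = 7 + (K + 2*6/(-8 + 6)) = 7 + (K + 2*6/(-2)) = 7 + (K + 2*6*(-½)) = 7 + (K - 6) = 7 + (-6 + K) = 1 + K)
45682/(-44332) + 22411/v(S - 1*0) = 45682/(-44332) + 22411/(1 + (-1/42 - 1*0)) = 45682*(-1/44332) + 22411/(1 + (-1/42 + 0)) = -22841/22166 + 22411/(1 - 1/42) = -22841/22166 + 22411/(41/42) = -22841/22166 + 22411*(42/41) = -22841/22166 + 941262/41 = 20863077011/908806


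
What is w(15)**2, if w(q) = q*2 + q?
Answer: 2025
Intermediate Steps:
w(q) = 3*q (w(q) = 2*q + q = 3*q)
w(15)**2 = (3*15)**2 = 45**2 = 2025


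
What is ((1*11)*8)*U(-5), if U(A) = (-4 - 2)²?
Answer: 3168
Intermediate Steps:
U(A) = 36 (U(A) = (-6)² = 36)
((1*11)*8)*U(-5) = ((1*11)*8)*36 = (11*8)*36 = 88*36 = 3168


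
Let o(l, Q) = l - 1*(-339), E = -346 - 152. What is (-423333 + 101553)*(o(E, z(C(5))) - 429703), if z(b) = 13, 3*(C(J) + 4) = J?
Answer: 138320994360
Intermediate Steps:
C(J) = -4 + J/3
E = -498
o(l, Q) = 339 + l (o(l, Q) = l + 339 = 339 + l)
(-423333 + 101553)*(o(E, z(C(5))) - 429703) = (-423333 + 101553)*((339 - 498) - 429703) = -321780*(-159 - 429703) = -321780*(-429862) = 138320994360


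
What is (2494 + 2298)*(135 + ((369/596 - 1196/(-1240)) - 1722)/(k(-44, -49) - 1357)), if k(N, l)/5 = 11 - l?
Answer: 15982633203274/24411415 ≈ 6.5472e+5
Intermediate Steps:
k(N, l) = 55 - 5*l (k(N, l) = 5*(11 - l) = 55 - 5*l)
(2494 + 2298)*(135 + ((369/596 - 1196/(-1240)) - 1722)/(k(-44, -49) - 1357)) = (2494 + 2298)*(135 + ((369/596 - 1196/(-1240)) - 1722)/((55 - 5*(-49)) - 1357)) = 4792*(135 + ((369*(1/596) - 1196*(-1/1240)) - 1722)/((55 + 245) - 1357)) = 4792*(135 + ((369/596 + 299/310) - 1722)/(300 - 1357)) = 4792*(135 + (146297/92380 - 1722)/(-1057)) = 4792*(135 - 158932063/92380*(-1/1057)) = 4792*(135 + 158932063/97645660) = 4792*(13341096163/97645660) = 15982633203274/24411415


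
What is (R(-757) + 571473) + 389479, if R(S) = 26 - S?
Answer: 961735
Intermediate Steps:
(R(-757) + 571473) + 389479 = ((26 - 1*(-757)) + 571473) + 389479 = ((26 + 757) + 571473) + 389479 = (783 + 571473) + 389479 = 572256 + 389479 = 961735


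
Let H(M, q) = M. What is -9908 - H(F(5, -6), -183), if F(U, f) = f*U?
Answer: -9878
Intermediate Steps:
F(U, f) = U*f
-9908 - H(F(5, -6), -183) = -9908 - 5*(-6) = -9908 - 1*(-30) = -9908 + 30 = -9878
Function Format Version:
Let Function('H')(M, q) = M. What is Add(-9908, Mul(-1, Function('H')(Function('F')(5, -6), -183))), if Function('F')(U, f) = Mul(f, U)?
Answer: -9878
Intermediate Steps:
Function('F')(U, f) = Mul(U, f)
Add(-9908, Mul(-1, Function('H')(Function('F')(5, -6), -183))) = Add(-9908, Mul(-1, Mul(5, -6))) = Add(-9908, Mul(-1, -30)) = Add(-9908, 30) = -9878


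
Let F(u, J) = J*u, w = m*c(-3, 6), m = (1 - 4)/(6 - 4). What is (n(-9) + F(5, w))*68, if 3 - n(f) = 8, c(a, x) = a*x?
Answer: 8840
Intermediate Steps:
n(f) = -5 (n(f) = 3 - 1*8 = 3 - 8 = -5)
m = -3/2 ≈ -1.5000
w = 27 (w = -(-9)*6/2 = -3/2*(-18) = 27)
(n(-9) + F(5, w))*68 = (-5 + 27*5)*68 = (-5 + 135)*68 = 130*68 = 8840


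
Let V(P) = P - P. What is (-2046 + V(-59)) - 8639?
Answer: -10685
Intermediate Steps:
V(P) = 0
(-2046 + V(-59)) - 8639 = (-2046 + 0) - 8639 = -2046 - 8639 = -10685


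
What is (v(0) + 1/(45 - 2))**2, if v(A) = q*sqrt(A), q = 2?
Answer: 1/1849 ≈ 0.00054083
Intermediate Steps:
v(A) = 2*sqrt(A)
(v(0) + 1/(45 - 2))**2 = (2*sqrt(0) + 1/(45 - 2))**2 = (2*0 + 1/43)**2 = (0 + 1/43)**2 = (1/43)**2 = 1/1849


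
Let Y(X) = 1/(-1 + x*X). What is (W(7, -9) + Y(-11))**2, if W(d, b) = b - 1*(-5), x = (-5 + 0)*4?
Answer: 765625/47961 ≈ 15.963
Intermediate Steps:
x = -20 (x = -5*4 = -20)
W(d, b) = 5 + b (W(d, b) = b + 5 = 5 + b)
Y(X) = 1/(-1 - 20*X)
(W(7, -9) + Y(-11))**2 = ((5 - 9) + 1/(-1 - 20*(-11)))**2 = (-4 + 1/(-1 + 220))**2 = (-4 + 1/219)**2 = (-875/219)**2 = 765625/47961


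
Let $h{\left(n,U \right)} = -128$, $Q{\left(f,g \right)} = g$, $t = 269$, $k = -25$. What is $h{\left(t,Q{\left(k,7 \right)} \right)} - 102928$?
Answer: $-103056$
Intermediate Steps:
$h{\left(t,Q{\left(k,7 \right)} \right)} - 102928 = -128 - 102928 = -103056$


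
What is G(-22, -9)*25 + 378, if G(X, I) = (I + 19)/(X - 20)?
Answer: 7813/21 ≈ 372.05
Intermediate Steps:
G(X, I) = (19 + I)/(-20 + X)
G(-22, -9)*25 + 378 = ((19 - 9)/(-20 - 22))*25 + 378 = (10/(-42))*25 + 378 = -1/42*10*25 + 378 = -5/21*25 + 378 = -125/21 + 378 = 7813/21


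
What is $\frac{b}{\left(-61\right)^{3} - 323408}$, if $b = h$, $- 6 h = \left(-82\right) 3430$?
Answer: $- \frac{20090}{235881} \approx -0.08517$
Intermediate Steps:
$h = \frac{140630}{3}$ ($h = - \frac{\left(-82\right) 3430}{6} = \left(- \frac{1}{6}\right) \left(-281260\right) = \frac{140630}{3} \approx 46877.0$)
$b = \frac{140630}{3} \approx 46877.0$
$\frac{b}{\left(-61\right)^{3} - 323408} = \frac{140630}{3 \left(\left(-61\right)^{3} - 323408\right)} = \frac{140630}{3 \left(-226981 - 323408\right)} = \frac{140630}{3 \left(-550389\right)} = \frac{140630}{3} \left(- \frac{1}{550389}\right) = - \frac{20090}{235881}$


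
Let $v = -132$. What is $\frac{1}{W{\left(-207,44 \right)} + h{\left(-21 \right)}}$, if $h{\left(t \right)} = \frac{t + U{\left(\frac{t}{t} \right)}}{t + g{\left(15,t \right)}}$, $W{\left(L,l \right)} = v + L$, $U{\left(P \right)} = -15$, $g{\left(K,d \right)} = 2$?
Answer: $- \frac{19}{6405} \approx -0.0029664$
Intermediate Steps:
$W{\left(L,l \right)} = -132 + L$
$h{\left(t \right)} = \frac{-15 + t}{2 + t}$ ($h{\left(t \right)} = \frac{t - 15}{t + 2} = \frac{-15 + t}{2 + t}$)
$\frac{1}{W{\left(-207,44 \right)} + h{\left(-21 \right)}} = \frac{1}{\left(-132 - 207\right) + \frac{-15 - 21}{2 - 21}} = \frac{1}{-339 + \frac{1}{-19} \left(-36\right)} = \frac{1}{-339 - - \frac{36}{19}} = \frac{1}{-339 + \frac{36}{19}} = \frac{1}{- \frac{6405}{19}} = - \frac{19}{6405}$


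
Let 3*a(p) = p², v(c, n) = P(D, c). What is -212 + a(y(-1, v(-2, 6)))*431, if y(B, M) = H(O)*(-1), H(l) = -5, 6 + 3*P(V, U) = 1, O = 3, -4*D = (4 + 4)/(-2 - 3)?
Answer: 10139/3 ≈ 3379.7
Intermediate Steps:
D = ⅖ (D = -(4 + 4)/(4*(-2 - 3)) = -2/(-5) = -2*(-1)/5 = -¼*(-8/5) = ⅖ ≈ 0.40000)
P(V, U) = -5/3 (P(V, U) = -2 + (⅓)*1 = -2 + ⅓ = -5/3)
v(c, n) = -5/3
y(B, M) = 5 (y(B, M) = -5*(-1) = 5)
a(p) = p²/3
-212 + a(y(-1, v(-2, 6)))*431 = -212 + ((⅓)*5²)*431 = -212 + ((⅓)*25)*431 = -212 + (25/3)*431 = -212 + 10775/3 = 10139/3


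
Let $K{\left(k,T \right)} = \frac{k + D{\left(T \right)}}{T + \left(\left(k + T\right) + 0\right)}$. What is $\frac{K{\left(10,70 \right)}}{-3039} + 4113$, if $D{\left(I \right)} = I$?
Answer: $\frac{187491097}{45585} \approx 4113.0$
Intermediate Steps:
$K{\left(k,T \right)} = \frac{T + k}{k + 2 T}$ ($K{\left(k,T \right)} = \frac{k + T}{T + \left(\left(k + T\right) + 0\right)} = \frac{T + k}{T + \left(\left(T + k\right) + 0\right)} = \frac{T + k}{T + \left(T + k\right)} = \frac{T + k}{k + 2 T}$)
$\frac{K{\left(10,70 \right)}}{-3039} + 4113 = \frac{\frac{1}{10 + 2 \cdot 70} \left(70 + 10\right)}{-3039} + 4113 = \frac{1}{10 + 140} \cdot 80 \left(- \frac{1}{3039}\right) + 4113 = \frac{1}{150} \cdot 80 \left(- \frac{1}{3039}\right) + 4113 = \frac{8}{15} \left(- \frac{1}{3039}\right) + 4113 = - \frac{8}{45585} + 4113 = \frac{187491097}{45585}$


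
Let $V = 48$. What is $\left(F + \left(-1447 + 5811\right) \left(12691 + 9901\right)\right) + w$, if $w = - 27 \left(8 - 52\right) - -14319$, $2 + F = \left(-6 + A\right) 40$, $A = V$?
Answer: $98608673$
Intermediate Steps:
$A = 48$
$F = 1678$ ($F = -2 + \left(-6 + 48\right) 40 = -2 + 42 \cdot 40 = -2 + 1680 = 1678$)
$w = 15507$ ($w = \left(-27\right) \left(-44\right) + 14319 = 1188 + 14319 = 15507$)
$\left(F + \left(-1447 + 5811\right) \left(12691 + 9901\right)\right) + w = \left(1678 + \left(-1447 + 5811\right) \left(12691 + 9901\right)\right) + 15507 = \left(1678 + 4364 \cdot 22592\right) + 15507 = \left(1678 + 98591488\right) + 15507 = 98593166 + 15507 = 98608673$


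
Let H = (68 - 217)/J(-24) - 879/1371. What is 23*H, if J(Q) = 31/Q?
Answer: 37378427/14167 ≈ 2638.4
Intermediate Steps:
H = 1625149/14167 (H = (68 - 217)/((31/(-24))) - 879/1371 = -149/(31*(-1/24)) - 879*1/1371 = -149/(-31/24) - 293/457 = -149*(-24/31) - 293/457 = 3576/31 - 293/457 = 1625149/14167 ≈ 114.71)
23*H = 23*(1625149/14167) = 37378427/14167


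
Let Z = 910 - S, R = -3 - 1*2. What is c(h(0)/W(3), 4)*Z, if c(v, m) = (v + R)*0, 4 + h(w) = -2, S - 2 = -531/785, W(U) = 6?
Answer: 0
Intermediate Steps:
R = -5 (R = -3 - 2 = -5)
S = 1039/785 (S = 2 - 531/785 = 1039/785 ≈ 1.3236)
h(w) = -6 (h(w) = -4 - 2 = -6)
c(v, m) = 0 (c(v, m) = (v - 5)*0 = (-5 + v)*0 = 0)
Z = 713311/785 (Z = 910 - 1*1039/785 = 910 - 1039/785 = 713311/785 ≈ 908.68)
c(h(0)/W(3), 4)*Z = 0*(713311/785) = 0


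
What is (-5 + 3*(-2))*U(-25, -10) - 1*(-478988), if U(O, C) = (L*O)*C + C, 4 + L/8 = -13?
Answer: 853098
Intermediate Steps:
L = -136 (L = -32 + 8*(-13) = -32 - 104 = -136)
U(O, C) = C - 136*C*O (U(O, C) = (-136*O)*C + C = -136*C*O + C = C - 136*C*O)
(-5 + 3*(-2))*U(-25, -10) - 1*(-478988) = (-5 + 3*(-2))*(-10*(1 - 136*(-25))) - 1*(-478988) = (-5 - 6)*(-10*(1 + 3400)) + 478988 = -(-110)*3401 + 478988 = -11*(-34010) + 478988 = 374110 + 478988 = 853098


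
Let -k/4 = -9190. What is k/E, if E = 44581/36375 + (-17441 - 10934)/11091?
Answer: -2471712532500/89615459 ≈ -27581.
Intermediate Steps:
k = 36760 (k = -4*(-9190) = 36760)
E = -179230918/134478375 (E = 44581*(1/36375) - 28375*1/11091 = 44581/36375 - 28375/11091 = -179230918/134478375 ≈ -1.3328)
k/E = 36760/(-179230918/134478375) = 36760*(-134478375/179230918) = -2471712532500/89615459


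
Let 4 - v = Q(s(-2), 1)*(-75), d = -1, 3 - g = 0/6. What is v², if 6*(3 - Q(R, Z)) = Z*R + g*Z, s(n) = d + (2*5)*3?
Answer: 29241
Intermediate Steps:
g = 3 (g = 3 - 0/6 = 3 - 1*0 = 3 + 0 = 3)
s(n) = 29 (s(n) = -1 + (2*5)*3 = -1 + 10*3 = -1 + 30 = 29)
Q(R, Z) = 3 - Z/2 - R*Z/6 (Q(R, Z) = 3 - (Z*R + 3*Z)/6 = 3 - (R*Z + 3*Z)/6 = 3 - (3*Z + R*Z)/6 = 3 + (-Z/2 - R*Z/6) = 3 - Z/2 - R*Z/6)
v = -171 (v = 4 - (3 - ½*1 - ⅙*29*1)*(-75) = 4 - (3 - ½ - 29/6)*(-75) = 4 - (-7)*(-75)/3 = 4 - 1*175 = 4 - 175 = -171)
v² = (-171)² = 29241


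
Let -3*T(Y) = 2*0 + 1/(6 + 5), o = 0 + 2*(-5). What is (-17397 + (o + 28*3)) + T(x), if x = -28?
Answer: -571660/33 ≈ -17323.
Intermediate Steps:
o = -10 (o = 0 - 10 = -10)
T(Y) = -1/33 (T(Y) = -(2*0 + 1/(6 + 5))/3 = -(0 + 1/11)/3 = -⅓*1/11 = -1/33)
(-17397 + (o + 28*3)) + T(x) = (-17397 + (-10 + 28*3)) - 1/33 = (-17397 + (-10 + 84)) - 1/33 = (-17397 + 74) - 1/33 = -17323 - 1/33 = -571660/33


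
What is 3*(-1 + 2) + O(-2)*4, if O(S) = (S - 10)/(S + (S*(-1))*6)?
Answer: -9/5 ≈ -1.8000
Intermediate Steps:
O(S) = -(-10 + S)/(5*S) (O(S) = (-10 + S)/(S - S*6) = (-10 + S)/(S - 6*S) = (-10 + S)/((-5*S)) = (-10 + S)*(-1/(5*S)) = -(-10 + S)/(5*S))
3*(-1 + 2) + O(-2)*4 = 3*(-1 + 2) + ((⅕)*(10 - 1*(-2))/(-2))*4 = 3*1 + ((⅕)*(-½)*(10 + 2))*4 = 3 + ((⅕)*(-½)*12)*4 = 3 - 6/5*4 = 3 - 24/5 = -9/5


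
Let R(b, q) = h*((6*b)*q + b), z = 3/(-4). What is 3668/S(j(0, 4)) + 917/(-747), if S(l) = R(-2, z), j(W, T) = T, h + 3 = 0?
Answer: -131393/747 ≈ -175.89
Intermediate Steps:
h = -3 (h = -3 + 0 = -3)
z = -¾ (z = 3*(-¼) = -¾ ≈ -0.75000)
R(b, q) = -3*b - 18*b*q (R(b, q) = -3*((6*b)*q + b) = -3*(6*b*q + b) = -3*(b + 6*b*q) = -3*b - 18*b*q)
S(l) = -21 (S(l) = -3*(-2)*(1 + 6*(-¾)) = -3*(-2)*(1 - 9/2) = -3*(-2)*(-7/2) = -21)
3668/S(j(0, 4)) + 917/(-747) = 3668/(-21) + 917/(-747) = 3668*(-1/21) + 917*(-1/747) = -524/3 - 917/747 = -131393/747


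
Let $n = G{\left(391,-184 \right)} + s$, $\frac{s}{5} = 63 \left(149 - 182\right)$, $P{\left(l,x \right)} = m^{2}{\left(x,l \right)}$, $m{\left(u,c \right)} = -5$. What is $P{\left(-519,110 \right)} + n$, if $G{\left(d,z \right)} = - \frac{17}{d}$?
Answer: $- \frac{238511}{23} \approx -10370.0$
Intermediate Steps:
$P{\left(l,x \right)} = 25$ ($P{\left(l,x \right)} = \left(-5\right)^{2} = 25$)
$s = -10395$ ($s = 5 \cdot 63 \left(149 - 182\right) = 5 \cdot 63 \left(-33\right) = 5 \left(-2079\right) = -10395$)
$n = - \frac{239086}{23}$ ($n = - \frac{17}{391} - 10395 = \left(-17\right) \frac{1}{391} - 10395 = - \frac{1}{23} - 10395 = - \frac{239086}{23} \approx -10395.0$)
$P{\left(-519,110 \right)} + n = 25 - \frac{239086}{23} = - \frac{238511}{23}$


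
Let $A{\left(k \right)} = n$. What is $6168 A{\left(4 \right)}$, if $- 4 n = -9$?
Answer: $13878$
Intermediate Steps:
$n = \frac{9}{4}$ ($n = \left(- \frac{1}{4}\right) \left(-9\right) = \frac{9}{4} \approx 2.25$)
$A{\left(k \right)} = \frac{9}{4}$
$6168 A{\left(4 \right)} = 6168 \cdot \frac{9}{4} = 13878$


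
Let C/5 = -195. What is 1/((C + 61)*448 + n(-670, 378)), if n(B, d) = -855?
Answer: -1/410327 ≈ -2.4371e-6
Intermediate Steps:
C = -975 (C = 5*(-195) = -975)
1/((C + 61)*448 + n(-670, 378)) = 1/((-975 + 61)*448 - 855) = 1/(-914*448 - 855) = 1/(-409472 - 855) = 1/(-410327) = -1/410327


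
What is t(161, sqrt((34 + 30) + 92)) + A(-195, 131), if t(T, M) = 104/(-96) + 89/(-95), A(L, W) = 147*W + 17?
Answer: 21970057/1140 ≈ 19272.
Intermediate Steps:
A(L, W) = 17 + 147*W
t(T, M) = -2303/1140 (t(T, M) = 104*(-1/96) + 89*(-1/95) = -13/12 - 89/95 = -2303/1140)
t(161, sqrt((34 + 30) + 92)) + A(-195, 131) = -2303/1140 + (17 + 147*131) = -2303/1140 + (17 + 19257) = -2303/1140 + 19274 = 21970057/1140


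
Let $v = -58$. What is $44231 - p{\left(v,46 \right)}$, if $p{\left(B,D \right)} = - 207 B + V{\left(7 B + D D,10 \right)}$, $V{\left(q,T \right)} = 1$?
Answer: $32224$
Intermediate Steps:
$p{\left(B,D \right)} = 1 - 207 B$ ($p{\left(B,D \right)} = - 207 B + 1 = 1 - 207 B$)
$44231 - p{\left(v,46 \right)} = 44231 - \left(1 - -12006\right) = 44231 - \left(1 + 12006\right) = 44231 - 12007 = 32224$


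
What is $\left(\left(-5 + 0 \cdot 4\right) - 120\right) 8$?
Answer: $-1000$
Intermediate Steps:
$\left(\left(-5 + 0 \cdot 4\right) - 120\right) 8 = \left(\left(-5 + 0\right) - 120\right) 8 = \left(-5 - 120\right) 8 = \left(-125\right) 8 = -1000$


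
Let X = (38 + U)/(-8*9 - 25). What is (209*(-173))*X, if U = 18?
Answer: 2024792/97 ≈ 20874.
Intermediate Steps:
X = -56/97 (X = (38 + 18)/(-8*9 - 25) = 56/(-72 - 25) = 56/(-97) = 56*(-1/97) = -56/97 ≈ -0.57732)
(209*(-173))*X = (209*(-173))*(-56/97) = -36157*(-56/97) = 2024792/97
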